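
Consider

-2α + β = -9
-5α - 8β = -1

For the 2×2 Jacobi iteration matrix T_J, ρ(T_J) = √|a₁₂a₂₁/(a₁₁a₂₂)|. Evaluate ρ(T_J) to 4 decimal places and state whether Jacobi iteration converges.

a₁₂a₂₁/(a₁₁a₂₂) = (1)·(-5) / ((-2)·(-8)) = -0.312500
ρ = √|-0.312500| = √0.312500 = 0.5590
ρ < 1, so Jacobi converges

0.5590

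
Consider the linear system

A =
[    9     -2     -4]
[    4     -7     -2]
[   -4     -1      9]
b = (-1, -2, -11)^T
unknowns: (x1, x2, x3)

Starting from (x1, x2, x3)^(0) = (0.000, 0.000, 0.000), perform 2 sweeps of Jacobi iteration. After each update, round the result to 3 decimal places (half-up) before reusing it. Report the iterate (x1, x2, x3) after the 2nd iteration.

Iteration 1:
  x1 = (-1 - (-2)·0.000 - (-4)·0.000) / (9) = -0.111
  x2 = (-2 - (4)·0.000 - (-2)·0.000) / (-7) = 0.286
  x3 = (-11 - (-4)·0.000 - (-1)·0.000) / (9) = -1.222
Iteration 2:
  x1 = (-1 - (-2)·0.286 - (-4)·-1.222) / (9) = -0.591
  x2 = (-2 - (4)·-0.111 - (-2)·-1.222) / (-7) = 0.571
  x3 = (-11 - (-4)·-0.111 - (-1)·0.286) / (9) = -1.240

(-0.591, 0.571, -1.240)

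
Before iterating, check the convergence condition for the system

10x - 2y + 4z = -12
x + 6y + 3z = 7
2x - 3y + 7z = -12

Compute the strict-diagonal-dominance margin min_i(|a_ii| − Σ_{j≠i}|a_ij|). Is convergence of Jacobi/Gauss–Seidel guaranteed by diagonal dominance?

row 1: |10| − (2+4) = 4
row 2: |6| − (1+3) = 2
row 3: |7| − (2+3) = 2
minimum over rows = 2 → strictly diagonally dominant (convergence guaranteed)

2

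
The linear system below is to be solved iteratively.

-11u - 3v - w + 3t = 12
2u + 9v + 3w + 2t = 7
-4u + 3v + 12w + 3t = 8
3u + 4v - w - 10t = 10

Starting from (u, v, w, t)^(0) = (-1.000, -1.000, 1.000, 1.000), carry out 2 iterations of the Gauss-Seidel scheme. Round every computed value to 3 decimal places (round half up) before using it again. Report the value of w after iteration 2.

Iteration 1:
  u = (12 - (-3)·-1.000 - (-1)·1.000 - (3)·1.000) / (-11) = -0.636
  v = (7 - (2)·-0.636 - (3)·1.000 - (2)·1.000) / (9) = 0.364
  w = (8 - (-4)·-0.636 - (3)·0.364 - (3)·1.000) / (12) = 0.114
  t = (10 - (3)·-0.636 - (4)·0.364 - (-1)·0.114) / (-10) = -1.057
Iteration 2:
  u = (12 - (-3)·0.364 - (-1)·0.114 - (3)·-1.057) / (-11) = -1.489
  v = (7 - (2)·-1.489 - (3)·0.114 - (2)·-1.057) / (9) = 1.306
  w = (8 - (-4)·-1.489 - (3)·1.306 - (3)·-1.057) / (12) = 0.108
  t = (10 - (3)·-1.489 - (4)·1.306 - (-1)·0.108) / (-10) = -0.935

0.108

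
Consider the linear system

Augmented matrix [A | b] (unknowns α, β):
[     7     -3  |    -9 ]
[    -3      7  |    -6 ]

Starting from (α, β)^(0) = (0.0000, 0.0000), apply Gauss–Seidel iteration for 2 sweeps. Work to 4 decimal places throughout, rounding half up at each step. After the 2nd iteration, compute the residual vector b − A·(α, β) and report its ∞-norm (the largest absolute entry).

0.7760

Iteration 1:
  α = (-9 - (-3)·0.0000) / (7) = -1.2857
  β = (-6 - (-3)·-1.2857) / (7) = -1.4082
Iteration 2:
  α = (-9 - (-3)·-1.4082) / (7) = -1.8892
  β = (-6 - (-3)·-1.8892) / (7) = -1.6668
Residual b − A·x = (-0.7760, 0.0000); ∞-norm = 0.7760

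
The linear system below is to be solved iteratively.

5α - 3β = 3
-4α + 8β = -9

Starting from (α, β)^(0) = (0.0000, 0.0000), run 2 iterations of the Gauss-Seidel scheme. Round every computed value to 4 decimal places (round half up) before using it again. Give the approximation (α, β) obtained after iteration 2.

Iteration 1:
  α = (3 - (-3)·0.0000) / (5) = 0.6000
  β = (-9 - (-4)·0.6000) / (8) = -0.8250
Iteration 2:
  α = (3 - (-3)·-0.8250) / (5) = 0.1050
  β = (-9 - (-4)·0.1050) / (8) = -1.0725

(0.1050, -1.0725)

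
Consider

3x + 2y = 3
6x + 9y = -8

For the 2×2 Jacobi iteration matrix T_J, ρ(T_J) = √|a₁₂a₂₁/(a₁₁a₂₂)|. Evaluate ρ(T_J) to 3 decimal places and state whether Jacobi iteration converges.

0.667

a₁₂a₂₁/(a₁₁a₂₂) = (2)·(6) / ((3)·(9)) = 0.444444
ρ = √|0.444444| = √0.444444 = 0.667
ρ < 1, so Jacobi converges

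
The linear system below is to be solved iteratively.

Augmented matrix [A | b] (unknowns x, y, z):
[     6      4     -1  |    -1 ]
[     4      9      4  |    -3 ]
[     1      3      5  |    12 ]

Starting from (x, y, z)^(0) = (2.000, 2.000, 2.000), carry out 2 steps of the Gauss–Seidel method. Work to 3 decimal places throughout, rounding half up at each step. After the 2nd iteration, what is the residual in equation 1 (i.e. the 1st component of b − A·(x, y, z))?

5.805

Iteration 1:
  x = (-1 - (4)·2.000 - (-1)·2.000) / (6) = -1.167
  y = (-3 - (4)·-1.167 - (4)·2.000) / (9) = -0.704
  z = (12 - (1)·-1.167 - (3)·-0.704) / (5) = 3.056
Iteration 2:
  x = (-1 - (4)·-0.704 - (-1)·3.056) / (6) = 0.812
  y = (-3 - (4)·0.812 - (4)·3.056) / (9) = -2.052
  z = (12 - (1)·0.812 - (3)·-2.052) / (5) = 3.469
Residual b − A·x = (5.805, -1.656, -0.001)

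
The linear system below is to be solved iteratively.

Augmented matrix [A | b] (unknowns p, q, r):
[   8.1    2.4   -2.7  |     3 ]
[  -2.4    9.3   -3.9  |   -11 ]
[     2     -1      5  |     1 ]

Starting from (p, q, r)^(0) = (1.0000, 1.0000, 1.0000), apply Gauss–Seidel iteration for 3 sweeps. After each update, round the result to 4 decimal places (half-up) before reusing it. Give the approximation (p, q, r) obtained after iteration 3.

(0.6149, -1.1208, -0.2701)

Iteration 1:
  p = (3 - (2.4)·1.0000 - (-2.7)·1.0000) / (8.1) = 0.4074
  q = (-11 - (-2.4)·0.4074 - (-3.9)·1.0000) / (9.3) = -0.6583
  r = (1 - (2)·0.4074 - (-1)·-0.6583) / (5) = -0.0946
Iteration 2:
  p = (3 - (2.4)·-0.6583 - (-2.7)·-0.0946) / (8.1) = 0.5339
  q = (-11 - (-2.4)·0.5339 - (-3.9)·-0.0946) / (9.3) = -1.0847
  r = (1 - (2)·0.5339 - (-1)·-1.0847) / (5) = -0.2305
Iteration 3:
  p = (3 - (2.4)·-1.0847 - (-2.7)·-0.2305) / (8.1) = 0.6149
  q = (-11 - (-2.4)·0.6149 - (-3.9)·-0.2305) / (9.3) = -1.1208
  r = (1 - (2)·0.6149 - (-1)·-1.1208) / (5) = -0.2701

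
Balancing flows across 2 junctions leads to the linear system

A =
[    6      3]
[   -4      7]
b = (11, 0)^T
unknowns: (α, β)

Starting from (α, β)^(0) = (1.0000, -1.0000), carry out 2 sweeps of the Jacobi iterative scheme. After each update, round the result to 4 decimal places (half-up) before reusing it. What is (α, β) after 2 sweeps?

Iteration 1:
  α = (11 - (3)·-1.0000) / (6) = 2.3333
  β = (0 - (-4)·1.0000) / (7) = 0.5714
Iteration 2:
  α = (11 - (3)·0.5714) / (6) = 1.5476
  β = (0 - (-4)·2.3333) / (7) = 1.3333

(1.5476, 1.3333)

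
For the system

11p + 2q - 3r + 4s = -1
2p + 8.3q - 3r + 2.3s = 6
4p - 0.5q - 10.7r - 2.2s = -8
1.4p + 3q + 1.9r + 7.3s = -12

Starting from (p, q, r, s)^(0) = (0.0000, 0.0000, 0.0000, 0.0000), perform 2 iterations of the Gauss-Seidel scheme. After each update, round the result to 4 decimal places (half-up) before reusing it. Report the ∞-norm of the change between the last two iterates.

Iteration 1:
  p = (-1 - (2)·0.0000 - (-3)·0.0000 - (4)·0.0000) / (11) = -0.0909
  q = (6 - (2)·-0.0909 - (-3)·0.0000 - (2.3)·0.0000) / (8.3) = 0.7448
  r = (-8 - (4)·-0.0909 - (-0.5)·0.7448 - (-2.2)·0.0000) / (-10.7) = 0.6789
  s = (-12 - (1.4)·-0.0909 - (3)·0.7448 - (1.9)·0.6789) / (7.3) = -2.1092
Iteration 2:
  p = (-1 - (2)·0.7448 - (-3)·0.6789 - (4)·-2.1092) / (11) = 0.7258
  q = (6 - (2)·0.7258 - (-3)·0.6789 - (2.3)·-2.1092) / (8.3) = 1.3779
  r = (-8 - (4)·0.7258 - (-0.5)·1.3779 - (-2.2)·-2.1092) / (-10.7) = 1.3883
  s = (-12 - (1.4)·0.7258 - (3)·1.3779 - (1.9)·1.3883) / (7.3) = -2.7106
Change: (0.8167, 0.6331, 0.7094, -0.6014) → max |·| = 0.8167

0.8167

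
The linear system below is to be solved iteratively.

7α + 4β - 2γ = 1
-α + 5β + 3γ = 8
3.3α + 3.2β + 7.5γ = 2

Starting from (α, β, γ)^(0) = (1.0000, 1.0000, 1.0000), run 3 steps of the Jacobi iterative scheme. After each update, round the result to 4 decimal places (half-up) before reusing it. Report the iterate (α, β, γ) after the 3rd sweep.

Iteration 1:
  α = (1 - (4)·1.0000 - (-2)·1.0000) / (7) = -0.1429
  β = (8 - (-1)·1.0000 - (3)·1.0000) / (5) = 1.2000
  γ = (2 - (3.3)·1.0000 - (3.2)·1.0000) / (7.5) = -0.6000
Iteration 2:
  α = (1 - (4)·1.2000 - (-2)·-0.6000) / (7) = -0.7143
  β = (8 - (-1)·-0.1429 - (3)·-0.6000) / (5) = 1.9314
  γ = (2 - (3.3)·-0.1429 - (3.2)·1.2000) / (7.5) = -0.1825
Iteration 3:
  α = (1 - (4)·1.9314 - (-2)·-0.1825) / (7) = -1.0129
  β = (8 - (-1)·-0.7143 - (3)·-0.1825) / (5) = 1.5666
  γ = (2 - (3.3)·-0.7143 - (3.2)·1.9314) / (7.5) = -0.2431

(-1.0129, 1.5666, -0.2431)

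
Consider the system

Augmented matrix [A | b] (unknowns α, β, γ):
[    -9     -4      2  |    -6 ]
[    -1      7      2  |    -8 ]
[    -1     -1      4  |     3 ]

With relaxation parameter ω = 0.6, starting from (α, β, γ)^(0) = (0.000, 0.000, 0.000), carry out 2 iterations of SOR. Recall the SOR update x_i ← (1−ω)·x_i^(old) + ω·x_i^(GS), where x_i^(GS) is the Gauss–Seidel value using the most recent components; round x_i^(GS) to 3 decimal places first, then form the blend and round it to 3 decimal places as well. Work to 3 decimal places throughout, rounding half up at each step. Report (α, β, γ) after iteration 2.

Iteration 1:
  α: GS value = (-6 - (-4)·0.000 - (2)·0.000) / (-9) = 0.667;  α ← (1−ω)·0.000 + ω·0.667 = 0.400
  β: GS value = (-8 - (-1)·0.400 - (2)·0.000) / (7) = -1.086;  β ← (1−ω)·0.000 + ω·-1.086 = -0.652
  γ: GS value = (3 - (-1)·0.400 - (-1)·-0.652) / (4) = 0.687;  γ ← (1−ω)·0.000 + ω·0.687 = 0.412
Iteration 2:
  α: GS value = (-6 - (-4)·-0.652 - (2)·0.412) / (-9) = 1.048;  α ← (1−ω)·0.400 + ω·1.048 = 0.789
  β: GS value = (-8 - (-1)·0.789 - (2)·0.412) / (7) = -1.148;  β ← (1−ω)·-0.652 + ω·-1.148 = -0.950
  γ: GS value = (3 - (-1)·0.789 - (-1)·-0.950) / (4) = 0.710;  γ ← (1−ω)·0.412 + ω·0.710 = 0.591

(0.789, -0.950, 0.591)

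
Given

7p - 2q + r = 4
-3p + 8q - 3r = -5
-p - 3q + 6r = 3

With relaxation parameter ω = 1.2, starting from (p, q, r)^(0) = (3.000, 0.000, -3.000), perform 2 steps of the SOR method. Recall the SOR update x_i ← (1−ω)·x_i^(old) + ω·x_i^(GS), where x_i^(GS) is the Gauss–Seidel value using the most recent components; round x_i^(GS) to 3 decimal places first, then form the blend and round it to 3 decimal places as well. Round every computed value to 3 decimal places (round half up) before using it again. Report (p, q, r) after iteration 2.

Iteration 1:
  p: GS value = (4 - (-2)·0.000 - (1)·-3.000) / (7) = 1.000;  p ← (1−ω)·3.000 + ω·1.000 = 0.600
  q: GS value = (-5 - (-3)·0.600 - (-3)·-3.000) / (8) = -1.525;  q ← (1−ω)·0.000 + ω·-1.525 = -1.830
  r: GS value = (3 - (-1)·0.600 - (-3)·-1.830) / (6) = -0.315;  r ← (1−ω)·-3.000 + ω·-0.315 = 0.222
Iteration 2:
  p: GS value = (4 - (-2)·-1.830 - (1)·0.222) / (7) = 0.017;  p ← (1−ω)·0.600 + ω·0.017 = -0.100
  q: GS value = (-5 - (-3)·-0.100 - (-3)·0.222) / (8) = -0.579;  q ← (1−ω)·-1.830 + ω·-0.579 = -0.329
  r: GS value = (3 - (-1)·-0.100 - (-3)·-0.329) / (6) = 0.319;  r ← (1−ω)·0.222 + ω·0.319 = 0.338

(-0.100, -0.329, 0.338)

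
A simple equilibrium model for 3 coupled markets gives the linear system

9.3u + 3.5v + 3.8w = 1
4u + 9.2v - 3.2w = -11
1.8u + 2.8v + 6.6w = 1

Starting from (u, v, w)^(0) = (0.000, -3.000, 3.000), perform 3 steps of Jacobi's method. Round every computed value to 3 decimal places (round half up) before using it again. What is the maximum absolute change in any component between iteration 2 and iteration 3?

0.703

Iteration 1:
  u = (1 - (3.5)·-3.000 - (3.8)·3.000) / (9.3) = 0.011
  v = (-11 - (4)·0.000 - (-3.2)·3.000) / (9.2) = -0.152
  w = (1 - (1.8)·0.000 - (2.8)·-3.000) / (6.6) = 1.424
Iteration 2:
  u = (1 - (3.5)·-0.152 - (3.8)·1.424) / (9.3) = -0.417
  v = (-11 - (4)·0.011 - (-3.2)·1.424) / (9.2) = -0.705
  w = (1 - (1.8)·0.011 - (2.8)·-0.152) / (6.6) = 0.213
Iteration 3:
  u = (1 - (3.5)·-0.705 - (3.8)·0.213) / (9.3) = 0.286
  v = (-11 - (4)·-0.417 - (-3.2)·0.213) / (9.2) = -0.940
  w = (1 - (1.8)·-0.417 - (2.8)·-0.705) / (6.6) = 0.564
Change: (0.703, -0.235, 0.351) → max |·| = 0.703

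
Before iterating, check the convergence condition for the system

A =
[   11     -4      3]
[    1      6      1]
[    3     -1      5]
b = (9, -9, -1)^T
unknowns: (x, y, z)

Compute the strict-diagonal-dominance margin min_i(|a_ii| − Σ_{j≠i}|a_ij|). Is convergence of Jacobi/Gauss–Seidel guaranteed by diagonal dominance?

1

row 1: |11| − (4+3) = 4
row 2: |6| − (1+1) = 4
row 3: |5| − (3+1) = 1
minimum over rows = 1 → strictly diagonally dominant (convergence guaranteed)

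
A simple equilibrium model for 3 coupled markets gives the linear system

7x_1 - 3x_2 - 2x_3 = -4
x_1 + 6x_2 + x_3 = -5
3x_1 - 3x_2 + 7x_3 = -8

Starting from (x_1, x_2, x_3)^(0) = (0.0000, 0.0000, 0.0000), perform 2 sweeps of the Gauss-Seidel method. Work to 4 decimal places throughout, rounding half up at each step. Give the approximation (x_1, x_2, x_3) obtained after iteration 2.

(-1.2347, -0.4252, -0.7959)

Iteration 1:
  x_1 = (-4 - (-3)·0.0000 - (-2)·0.0000) / (7) = -0.5714
  x_2 = (-5 - (1)·-0.5714 - (1)·0.0000) / (6) = -0.7381
  x_3 = (-8 - (3)·-0.5714 - (-3)·-0.7381) / (7) = -1.2143
Iteration 2:
  x_1 = (-4 - (-3)·-0.7381 - (-2)·-1.2143) / (7) = -1.2347
  x_2 = (-5 - (1)·-1.2347 - (1)·-1.2143) / (6) = -0.4252
  x_3 = (-8 - (3)·-1.2347 - (-3)·-0.4252) / (7) = -0.7959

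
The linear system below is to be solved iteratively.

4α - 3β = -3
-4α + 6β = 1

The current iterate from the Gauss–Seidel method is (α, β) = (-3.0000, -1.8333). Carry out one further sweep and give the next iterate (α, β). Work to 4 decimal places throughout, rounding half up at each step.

(-2.1250, -1.2500)

One sweep:
  α = (-3 - (-3)·-1.8333) / (4) = -2.1250
  β = (1 - (-4)·-2.1250) / (6) = -1.2500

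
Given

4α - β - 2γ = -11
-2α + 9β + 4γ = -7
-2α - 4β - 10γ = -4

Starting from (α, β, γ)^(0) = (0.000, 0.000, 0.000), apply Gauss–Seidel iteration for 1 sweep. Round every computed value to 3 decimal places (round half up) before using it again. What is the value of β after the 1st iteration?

-1.389

Iteration 1:
  α = (-11 - (-1)·0.000 - (-2)·0.000) / (4) = -2.750
  β = (-7 - (-2)·-2.750 - (4)·0.000) / (9) = -1.389
  γ = (-4 - (-2)·-2.750 - (-4)·-1.389) / (-10) = 1.506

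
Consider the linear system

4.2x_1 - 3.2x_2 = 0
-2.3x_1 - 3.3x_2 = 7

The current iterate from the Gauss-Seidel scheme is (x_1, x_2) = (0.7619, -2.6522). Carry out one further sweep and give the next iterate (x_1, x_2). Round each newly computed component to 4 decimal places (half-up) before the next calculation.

One sweep:
  x_1 = (0 - (-3.2)·-2.6522) / (4.2) = -2.0207
  x_2 = (7 - (-2.3)·-2.0207) / (-3.3) = -0.7128

(-2.0207, -0.7128)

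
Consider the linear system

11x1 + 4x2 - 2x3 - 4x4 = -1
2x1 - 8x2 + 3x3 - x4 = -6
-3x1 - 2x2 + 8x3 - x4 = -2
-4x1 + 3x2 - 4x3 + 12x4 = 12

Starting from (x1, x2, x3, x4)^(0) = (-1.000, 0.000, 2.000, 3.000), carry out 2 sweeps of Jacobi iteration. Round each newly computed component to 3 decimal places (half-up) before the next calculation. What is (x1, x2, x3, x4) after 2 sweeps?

(0.030, 0.831, 0.647, 1.153)

Iteration 1:
  x1 = (-1 - (4)·0.000 - (-2)·2.000 - (-4)·3.000) / (11) = 1.364
  x2 = (-6 - (2)·-1.000 - (3)·2.000 - (-1)·3.000) / (-8) = 0.875
  x3 = (-2 - (-3)·-1.000 - (-2)·0.000 - (-1)·3.000) / (8) = -0.250
  x4 = (12 - (-4)·-1.000 - (3)·0.000 - (-4)·2.000) / (12) = 1.333
Iteration 2:
  x1 = (-1 - (4)·0.875 - (-2)·-0.250 - (-4)·1.333) / (11) = 0.030
  x2 = (-6 - (2)·1.364 - (3)·-0.250 - (-1)·1.333) / (-8) = 0.831
  x3 = (-2 - (-3)·1.364 - (-2)·0.875 - (-1)·1.333) / (8) = 0.647
  x4 = (12 - (-4)·1.364 - (3)·0.875 - (-4)·-0.250) / (12) = 1.153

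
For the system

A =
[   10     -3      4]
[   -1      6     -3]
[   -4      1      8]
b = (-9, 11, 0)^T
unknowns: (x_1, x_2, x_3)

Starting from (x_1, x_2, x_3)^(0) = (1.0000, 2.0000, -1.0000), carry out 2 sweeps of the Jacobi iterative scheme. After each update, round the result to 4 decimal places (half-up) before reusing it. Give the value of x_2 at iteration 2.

Iteration 1:
  x_1 = (-9 - (-3)·2.0000 - (4)·-1.0000) / (10) = 0.1000
  x_2 = (11 - (-1)·1.0000 - (-3)·-1.0000) / (6) = 1.5000
  x_3 = (0 - (-4)·1.0000 - (1)·2.0000) / (8) = 0.2500
Iteration 2:
  x_1 = (-9 - (-3)·1.5000 - (4)·0.2500) / (10) = -0.5500
  x_2 = (11 - (-1)·0.1000 - (-3)·0.2500) / (6) = 1.9750
  x_3 = (0 - (-4)·0.1000 - (1)·1.5000) / (8) = -0.1375

1.9750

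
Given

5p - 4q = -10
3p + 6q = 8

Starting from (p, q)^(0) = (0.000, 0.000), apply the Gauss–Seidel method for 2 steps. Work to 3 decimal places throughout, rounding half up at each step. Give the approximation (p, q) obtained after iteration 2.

(-0.134, 1.400)

Iteration 1:
  p = (-10 - (-4)·0.000) / (5) = -2.000
  q = (8 - (3)·-2.000) / (6) = 2.333
Iteration 2:
  p = (-10 - (-4)·2.333) / (5) = -0.134
  q = (8 - (3)·-0.134) / (6) = 1.400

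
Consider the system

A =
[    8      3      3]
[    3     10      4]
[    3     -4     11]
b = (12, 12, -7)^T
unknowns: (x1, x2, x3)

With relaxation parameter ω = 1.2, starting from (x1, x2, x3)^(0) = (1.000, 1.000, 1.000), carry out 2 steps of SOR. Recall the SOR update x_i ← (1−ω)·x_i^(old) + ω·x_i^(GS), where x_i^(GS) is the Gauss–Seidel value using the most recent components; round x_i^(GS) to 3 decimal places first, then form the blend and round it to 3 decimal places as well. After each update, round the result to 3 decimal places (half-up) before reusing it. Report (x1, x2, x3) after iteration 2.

(1.869, 1.132, -0.686)

Iteration 1:
  x1: GS value = (12 - (3)·1.000 - (3)·1.000) / (8) = 0.750;  x1 ← (1−ω)·1.000 + ω·0.750 = 0.700
  x2: GS value = (12 - (3)·0.700 - (4)·1.000) / (10) = 0.590;  x2 ← (1−ω)·1.000 + ω·0.590 = 0.508
  x3: GS value = (-7 - (3)·0.700 - (-4)·0.508) / (11) = -0.643;  x3 ← (1−ω)·1.000 + ω·-0.643 = -0.972
Iteration 2:
  x1: GS value = (12 - (3)·0.508 - (3)·-0.972) / (8) = 1.674;  x1 ← (1−ω)·0.700 + ω·1.674 = 1.869
  x2: GS value = (12 - (3)·1.869 - (4)·-0.972) / (10) = 1.028;  x2 ← (1−ω)·0.508 + ω·1.028 = 1.132
  x3: GS value = (-7 - (3)·1.869 - (-4)·1.132) / (11) = -0.734;  x3 ← (1−ω)·-0.972 + ω·-0.734 = -0.686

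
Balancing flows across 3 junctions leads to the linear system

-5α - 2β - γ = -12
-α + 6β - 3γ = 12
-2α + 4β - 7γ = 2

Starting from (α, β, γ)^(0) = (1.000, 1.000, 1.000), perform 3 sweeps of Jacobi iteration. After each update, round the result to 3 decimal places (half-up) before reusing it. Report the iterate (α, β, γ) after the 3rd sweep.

Iteration 1:
  α = (-12 - (-2)·1.000 - (-1)·1.000) / (-5) = 1.800
  β = (12 - (-1)·1.000 - (-3)·1.000) / (6) = 2.667
  γ = (2 - (-2)·1.000 - (4)·1.000) / (-7) = 0.000
Iteration 2:
  α = (-12 - (-2)·2.667 - (-1)·0.000) / (-5) = 1.333
  β = (12 - (-1)·1.800 - (-3)·0.000) / (6) = 2.300
  γ = (2 - (-2)·1.800 - (4)·2.667) / (-7) = 0.724
Iteration 3:
  α = (-12 - (-2)·2.300 - (-1)·0.724) / (-5) = 1.335
  β = (12 - (-1)·1.333 - (-3)·0.724) / (6) = 2.584
  γ = (2 - (-2)·1.333 - (4)·2.300) / (-7) = 0.648

(1.335, 2.584, 0.648)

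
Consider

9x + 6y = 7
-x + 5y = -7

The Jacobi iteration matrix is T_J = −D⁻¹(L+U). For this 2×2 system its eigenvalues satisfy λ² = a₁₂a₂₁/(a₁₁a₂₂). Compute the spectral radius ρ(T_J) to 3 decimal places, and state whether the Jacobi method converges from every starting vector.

a₁₂a₂₁/(a₁₁a₂₂) = (6)·(-1) / ((9)·(5)) = -0.133333
ρ = √|-0.133333| = √0.133333 = 0.365
ρ < 1, so Jacobi converges

0.365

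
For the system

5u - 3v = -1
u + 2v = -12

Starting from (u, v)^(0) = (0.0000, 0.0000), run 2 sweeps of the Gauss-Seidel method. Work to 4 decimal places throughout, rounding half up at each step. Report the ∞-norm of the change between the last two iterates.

Iteration 1:
  u = (-1 - (-3)·0.0000) / (5) = -0.2000
  v = (-12 - (1)·-0.2000) / (2) = -5.9000
Iteration 2:
  u = (-1 - (-3)·-5.9000) / (5) = -3.7400
  v = (-12 - (1)·-3.7400) / (2) = -4.1300
Change: (-3.5400, 1.7700) → max |·| = 3.5400

3.5400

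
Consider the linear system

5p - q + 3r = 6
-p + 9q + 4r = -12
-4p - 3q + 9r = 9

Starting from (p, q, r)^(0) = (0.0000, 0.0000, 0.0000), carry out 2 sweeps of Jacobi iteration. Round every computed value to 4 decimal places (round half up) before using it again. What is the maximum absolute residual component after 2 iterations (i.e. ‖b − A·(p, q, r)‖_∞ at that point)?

4.4001

Iteration 1:
  p = (6 - (-1)·0.0000 - (3)·0.0000) / (5) = 1.2000
  q = (-12 - (-1)·0.0000 - (4)·0.0000) / (9) = -1.3333
  r = (9 - (-4)·0.0000 - (-3)·0.0000) / (9) = 1.0000
Iteration 2:
  p = (6 - (-1)·-1.3333 - (3)·1.0000) / (5) = 0.3333
  q = (-12 - (-1)·1.2000 - (4)·1.0000) / (9) = -1.6444
  r = (9 - (-4)·1.2000 - (-3)·-1.3333) / (9) = 1.0889
Residual b − A·x = (-0.5776, -1.2227, -4.4001); ∞-norm = 4.4001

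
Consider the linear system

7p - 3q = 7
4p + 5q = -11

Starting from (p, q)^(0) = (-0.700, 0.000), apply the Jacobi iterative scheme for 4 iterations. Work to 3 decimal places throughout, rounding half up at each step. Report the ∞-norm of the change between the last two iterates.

0.467

Iteration 1:
  p = (7 - (-3)·0.000) / (7) = 1.000
  q = (-11 - (4)·-0.700) / (5) = -1.640
Iteration 2:
  p = (7 - (-3)·-1.640) / (7) = 0.297
  q = (-11 - (4)·1.000) / (5) = -3.000
Iteration 3:
  p = (7 - (-3)·-3.000) / (7) = -0.286
  q = (-11 - (4)·0.297) / (5) = -2.438
Iteration 4:
  p = (7 - (-3)·-2.438) / (7) = -0.045
  q = (-11 - (4)·-0.286) / (5) = -1.971
Change: (0.241, 0.467) → max |·| = 0.467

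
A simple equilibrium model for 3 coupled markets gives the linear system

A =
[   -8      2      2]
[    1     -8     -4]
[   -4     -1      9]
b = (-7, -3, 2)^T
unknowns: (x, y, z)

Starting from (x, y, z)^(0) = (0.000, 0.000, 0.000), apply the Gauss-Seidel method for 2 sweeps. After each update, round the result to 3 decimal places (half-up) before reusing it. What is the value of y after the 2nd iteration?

Iteration 1:
  x = (-7 - (2)·0.000 - (2)·0.000) / (-8) = 0.875
  y = (-3 - (1)·0.875 - (-4)·0.000) / (-8) = 0.484
  z = (2 - (-4)·0.875 - (-1)·0.484) / (9) = 0.665
Iteration 2:
  x = (-7 - (2)·0.484 - (2)·0.665) / (-8) = 1.162
  y = (-3 - (1)·1.162 - (-4)·0.665) / (-8) = 0.188
  z = (2 - (-4)·1.162 - (-1)·0.188) / (9) = 0.760

0.188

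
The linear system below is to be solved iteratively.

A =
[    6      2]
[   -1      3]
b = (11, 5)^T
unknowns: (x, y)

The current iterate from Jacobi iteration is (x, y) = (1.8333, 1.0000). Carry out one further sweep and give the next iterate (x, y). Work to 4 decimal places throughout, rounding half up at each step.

(1.5000, 2.2778)

One sweep:
  x = (11 - (2)·1.0000) / (6) = 1.5000
  y = (5 - (-1)·1.8333) / (3) = 2.2778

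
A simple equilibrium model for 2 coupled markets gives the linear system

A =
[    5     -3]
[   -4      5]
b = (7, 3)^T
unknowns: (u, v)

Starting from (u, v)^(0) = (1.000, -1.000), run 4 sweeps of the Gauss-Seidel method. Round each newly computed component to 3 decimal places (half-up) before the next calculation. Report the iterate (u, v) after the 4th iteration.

Iteration 1:
  u = (7 - (-3)·-1.000) / (5) = 0.800
  v = (3 - (-4)·0.800) / (5) = 1.240
Iteration 2:
  u = (7 - (-3)·1.240) / (5) = 2.144
  v = (3 - (-4)·2.144) / (5) = 2.315
Iteration 3:
  u = (7 - (-3)·2.315) / (5) = 2.789
  v = (3 - (-4)·2.789) / (5) = 2.831
Iteration 4:
  u = (7 - (-3)·2.831) / (5) = 3.099
  v = (3 - (-4)·3.099) / (5) = 3.079

(3.099, 3.079)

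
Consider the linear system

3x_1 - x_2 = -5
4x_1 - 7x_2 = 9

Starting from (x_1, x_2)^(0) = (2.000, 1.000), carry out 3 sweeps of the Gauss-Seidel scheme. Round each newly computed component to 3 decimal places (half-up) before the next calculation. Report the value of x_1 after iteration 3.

-2.543

Iteration 1:
  x_1 = (-5 - (-1)·1.000) / (3) = -1.333
  x_2 = (9 - (4)·-1.333) / (-7) = -2.047
Iteration 2:
  x_1 = (-5 - (-1)·-2.047) / (3) = -2.349
  x_2 = (9 - (4)·-2.349) / (-7) = -2.628
Iteration 3:
  x_1 = (-5 - (-1)·-2.628) / (3) = -2.543
  x_2 = (9 - (4)·-2.543) / (-7) = -2.739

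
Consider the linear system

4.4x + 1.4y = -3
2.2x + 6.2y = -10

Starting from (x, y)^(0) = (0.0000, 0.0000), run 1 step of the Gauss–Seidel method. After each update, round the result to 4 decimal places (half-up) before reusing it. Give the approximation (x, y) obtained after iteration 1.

(-0.6818, -1.3710)

Iteration 1:
  x = (-3 - (1.4)·0.0000) / (4.4) = -0.6818
  y = (-10 - (2.2)·-0.6818) / (6.2) = -1.3710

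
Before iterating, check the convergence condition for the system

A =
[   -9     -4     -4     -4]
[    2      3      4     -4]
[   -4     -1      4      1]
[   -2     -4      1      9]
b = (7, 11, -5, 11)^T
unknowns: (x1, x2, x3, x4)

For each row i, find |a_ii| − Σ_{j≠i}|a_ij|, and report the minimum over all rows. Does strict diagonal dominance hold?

row 1: |-9| − (4+4+4) = -3
row 2: |3| − (2+4+4) = -7
row 3: |4| − (4+1+1) = -2
row 4: |9| − (2+4+1) = 2
minimum over rows = -7 → not strictly diagonally dominant

-7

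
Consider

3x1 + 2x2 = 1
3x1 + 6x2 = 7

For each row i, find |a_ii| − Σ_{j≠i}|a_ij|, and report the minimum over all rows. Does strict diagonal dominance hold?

1

row 1: |3| − (2) = 1
row 2: |6| − (3) = 3
minimum over rows = 1 → strictly diagonally dominant (convergence guaranteed)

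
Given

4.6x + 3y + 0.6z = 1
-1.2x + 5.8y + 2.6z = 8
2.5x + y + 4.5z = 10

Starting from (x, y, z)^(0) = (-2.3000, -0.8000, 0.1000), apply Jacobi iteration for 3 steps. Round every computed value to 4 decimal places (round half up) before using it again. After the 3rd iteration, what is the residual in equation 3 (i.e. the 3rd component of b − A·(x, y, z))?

Iteration 1:
  x = (1 - (3)·-0.8000 - (0.6)·0.1000) / (4.6) = 0.7261
  y = (8 - (-1.2)·-2.3000 - (2.6)·0.1000) / (5.8) = 0.8586
  z = (10 - (2.5)·-2.3000 - (1)·-0.8000) / (4.5) = 3.6778
Iteration 2:
  x = (1 - (3)·0.8586 - (0.6)·3.6778) / (4.6) = -0.8223
  y = (8 - (-1.2)·0.7261 - (2.6)·3.6778) / (5.8) = -0.1191
  z = (10 - (2.5)·0.7261 - (1)·0.8586) / (4.5) = 1.6280
Iteration 3:
  x = (1 - (3)·-0.1191 - (0.6)·1.6280) / (4.6) = 0.0827
  y = (8 - (-1.2)·-0.8223 - (2.6)·1.6280) / (5.8) = 0.4794
  z = (10 - (2.5)·-0.8223 - (1)·-0.1191) / (4.5) = 2.7055
Residual b − A·x = (-2.4419, -1.7156, -2.8609)

-2.8609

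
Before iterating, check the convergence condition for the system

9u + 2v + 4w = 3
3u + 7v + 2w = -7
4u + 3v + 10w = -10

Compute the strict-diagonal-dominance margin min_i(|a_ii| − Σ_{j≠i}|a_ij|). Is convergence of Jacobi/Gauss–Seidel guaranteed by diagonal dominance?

2

row 1: |9| − (2+4) = 3
row 2: |7| − (3+2) = 2
row 3: |10| − (4+3) = 3
minimum over rows = 2 → strictly diagonally dominant (convergence guaranteed)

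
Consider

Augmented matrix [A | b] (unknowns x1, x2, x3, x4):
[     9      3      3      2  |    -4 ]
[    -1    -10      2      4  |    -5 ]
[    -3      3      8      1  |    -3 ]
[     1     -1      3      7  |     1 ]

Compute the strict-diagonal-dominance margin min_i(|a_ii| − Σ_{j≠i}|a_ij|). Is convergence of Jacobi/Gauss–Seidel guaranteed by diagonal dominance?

1

row 1: |9| − (3+3+2) = 1
row 2: |-10| − (1+2+4) = 3
row 3: |8| − (3+3+1) = 1
row 4: |7| − (1+1+3) = 2
minimum over rows = 1 → strictly diagonally dominant (convergence guaranteed)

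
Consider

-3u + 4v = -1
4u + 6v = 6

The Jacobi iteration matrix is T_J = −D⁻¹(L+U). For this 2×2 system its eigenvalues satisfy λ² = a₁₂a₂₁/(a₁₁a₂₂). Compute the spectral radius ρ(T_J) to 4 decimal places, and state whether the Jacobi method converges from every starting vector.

a₁₂a₂₁/(a₁₁a₂₂) = (4)·(4) / ((-3)·(6)) = -0.888889
ρ = √|-0.888889| = √0.888889 = 0.9428
ρ < 1, so Jacobi converges

0.9428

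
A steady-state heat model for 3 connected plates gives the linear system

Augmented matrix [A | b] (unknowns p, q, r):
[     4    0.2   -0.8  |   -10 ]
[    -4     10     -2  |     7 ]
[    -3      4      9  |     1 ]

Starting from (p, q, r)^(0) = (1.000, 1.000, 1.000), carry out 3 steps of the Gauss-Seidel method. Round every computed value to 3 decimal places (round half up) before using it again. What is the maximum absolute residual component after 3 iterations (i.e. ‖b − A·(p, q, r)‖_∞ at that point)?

0.009

Iteration 1:
  p = (-10 - (0.2)·1.000 - (-0.8)·1.000) / (4) = -2.350
  q = (7 - (-4)·-2.350 - (-2)·1.000) / (10) = -0.040
  r = (1 - (-3)·-2.350 - (4)·-0.040) / (9) = -0.654
Iteration 2:
  p = (-10 - (0.2)·-0.040 - (-0.8)·-0.654) / (4) = -2.629
  q = (7 - (-4)·-2.629 - (-2)·-0.654) / (10) = -0.482
  r = (1 - (-3)·-2.629 - (4)·-0.482) / (9) = -0.551
Iteration 3:
  p = (-10 - (0.2)·-0.482 - (-0.8)·-0.551) / (4) = -2.586
  q = (7 - (-4)·-2.586 - (-2)·-0.551) / (10) = -0.445
  r = (1 - (-3)·-2.586 - (4)·-0.445) / (9) = -0.553
Residual b − A·x = (-0.009, 0.000, -0.001); ∞-norm = 0.009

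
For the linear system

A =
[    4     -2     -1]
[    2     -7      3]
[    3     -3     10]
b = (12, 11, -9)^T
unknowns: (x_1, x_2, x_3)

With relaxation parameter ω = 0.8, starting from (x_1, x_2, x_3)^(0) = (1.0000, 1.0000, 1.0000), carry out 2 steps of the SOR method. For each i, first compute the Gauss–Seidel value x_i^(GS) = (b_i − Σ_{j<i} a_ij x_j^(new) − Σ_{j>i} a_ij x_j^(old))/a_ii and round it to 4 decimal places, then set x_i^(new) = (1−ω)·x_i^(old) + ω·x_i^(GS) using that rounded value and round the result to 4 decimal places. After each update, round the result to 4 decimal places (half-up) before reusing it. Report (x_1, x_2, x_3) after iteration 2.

(2.7901, -1.0562, -1.8999)

Iteration 1:
  x_1: GS value = (12 - (-2)·1.0000 - (-1)·1.0000) / (4) = 3.7500;  x_1 ← (1−ω)·1.0000 + ω·3.7500 = 3.2000
  x_2: GS value = (11 - (2)·3.2000 - (3)·1.0000) / (-7) = -0.2286;  x_2 ← (1−ω)·1.0000 + ω·-0.2286 = 0.0171
  x_3: GS value = (-9 - (3)·3.2000 - (-3)·0.0171) / (10) = -1.8549;  x_3 ← (1−ω)·1.0000 + ω·-1.8549 = -1.2839
Iteration 2:
  x_1: GS value = (12 - (-2)·0.0171 - (-1)·-1.2839) / (4) = 2.6876;  x_1 ← (1−ω)·3.2000 + ω·2.6876 = 2.7901
  x_2: GS value = (11 - (2)·2.7901 - (3)·-1.2839) / (-7) = -1.3245;  x_2 ← (1−ω)·0.0171 + ω·-1.3245 = -1.0562
  x_3: GS value = (-9 - (3)·2.7901 - (-3)·-1.0562) / (10) = -2.0539;  x_3 ← (1−ω)·-1.2839 + ω·-2.0539 = -1.8999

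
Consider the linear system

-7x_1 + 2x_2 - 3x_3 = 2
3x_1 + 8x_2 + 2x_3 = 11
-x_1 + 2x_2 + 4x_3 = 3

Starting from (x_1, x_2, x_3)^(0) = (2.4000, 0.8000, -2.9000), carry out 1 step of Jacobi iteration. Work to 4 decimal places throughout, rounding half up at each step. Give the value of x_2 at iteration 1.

Iteration 1:
  x_1 = (2 - (2)·0.8000 - (-3)·-2.9000) / (-7) = 1.1857
  x_2 = (11 - (3)·2.4000 - (2)·-2.9000) / (8) = 1.2000
  x_3 = (3 - (-1)·2.4000 - (2)·0.8000) / (4) = 0.9500

1.2000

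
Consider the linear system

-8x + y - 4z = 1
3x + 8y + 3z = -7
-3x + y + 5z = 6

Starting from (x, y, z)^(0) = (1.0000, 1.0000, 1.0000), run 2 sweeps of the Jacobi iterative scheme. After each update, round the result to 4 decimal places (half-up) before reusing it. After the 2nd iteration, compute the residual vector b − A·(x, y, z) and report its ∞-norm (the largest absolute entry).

3.0093

Iteration 1:
  x = (1 - (1)·1.0000 - (-4)·1.0000) / (-8) = -0.5000
  y = (-7 - (3)·1.0000 - (3)·1.0000) / (8) = -1.6250
  z = (6 - (-3)·1.0000 - (1)·1.0000) / (5) = 1.6000
Iteration 2:
  x = (1 - (1)·-1.6250 - (-4)·1.6000) / (-8) = -1.1281
  y = (-7 - (3)·-0.5000 - (3)·1.6000) / (8) = -1.2875
  z = (6 - (-3)·-0.5000 - (1)·-1.6250) / (5) = 1.2250
Residual b − A·x = (-1.8373, 3.0093, -2.2218); ∞-norm = 3.0093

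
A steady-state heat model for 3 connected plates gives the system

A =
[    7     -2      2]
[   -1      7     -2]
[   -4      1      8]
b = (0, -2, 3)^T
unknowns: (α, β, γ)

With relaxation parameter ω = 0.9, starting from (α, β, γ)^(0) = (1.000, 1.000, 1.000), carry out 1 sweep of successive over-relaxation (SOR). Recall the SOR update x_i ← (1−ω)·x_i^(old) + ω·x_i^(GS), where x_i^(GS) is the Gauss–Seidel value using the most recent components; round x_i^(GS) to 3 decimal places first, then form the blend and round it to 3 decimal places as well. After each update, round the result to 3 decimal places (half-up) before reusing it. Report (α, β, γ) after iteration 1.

(0.100, 0.113, 0.470)

Iteration 1:
  α: GS value = (0 - (-2)·1.000 - (2)·1.000) / (7) = 0.000;  α ← (1−ω)·1.000 + ω·0.000 = 0.100
  β: GS value = (-2 - (-1)·0.100 - (-2)·1.000) / (7) = 0.014;  β ← (1−ω)·1.000 + ω·0.014 = 0.113
  γ: GS value = (3 - (-4)·0.100 - (1)·0.113) / (8) = 0.411;  γ ← (1−ω)·1.000 + ω·0.411 = 0.470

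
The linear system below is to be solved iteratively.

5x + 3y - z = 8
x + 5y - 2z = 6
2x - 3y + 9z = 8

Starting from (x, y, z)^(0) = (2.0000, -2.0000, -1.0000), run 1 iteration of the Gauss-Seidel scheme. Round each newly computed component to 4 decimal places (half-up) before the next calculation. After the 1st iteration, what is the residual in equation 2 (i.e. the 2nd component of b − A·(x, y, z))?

2.8088

Iteration 1:
  x = (8 - (3)·-2.0000 - (-1)·-1.0000) / (5) = 2.6000
  y = (6 - (1)·2.6000 - (-2)·-1.0000) / (5) = 0.2800
  z = (8 - (2)·2.6000 - (-3)·0.2800) / (9) = 0.4044
Residual b − A·x = (-5.4356, 2.8088, 0.0004)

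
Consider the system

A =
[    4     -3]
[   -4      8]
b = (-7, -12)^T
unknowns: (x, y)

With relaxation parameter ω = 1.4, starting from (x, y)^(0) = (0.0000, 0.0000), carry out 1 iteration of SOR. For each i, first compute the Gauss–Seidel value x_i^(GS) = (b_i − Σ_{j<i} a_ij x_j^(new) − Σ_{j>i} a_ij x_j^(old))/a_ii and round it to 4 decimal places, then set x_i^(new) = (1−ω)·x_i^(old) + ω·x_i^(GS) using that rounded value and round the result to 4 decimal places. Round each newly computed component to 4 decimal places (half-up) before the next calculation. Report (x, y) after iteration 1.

Iteration 1:
  x: GS value = (-7 - (-3)·0.0000) / (4) = -1.7500;  x ← (1−ω)·0.0000 + ω·-1.7500 = -2.4500
  y: GS value = (-12 - (-4)·-2.4500) / (8) = -2.7250;  y ← (1−ω)·0.0000 + ω·-2.7250 = -3.8150

(-2.4500, -3.8150)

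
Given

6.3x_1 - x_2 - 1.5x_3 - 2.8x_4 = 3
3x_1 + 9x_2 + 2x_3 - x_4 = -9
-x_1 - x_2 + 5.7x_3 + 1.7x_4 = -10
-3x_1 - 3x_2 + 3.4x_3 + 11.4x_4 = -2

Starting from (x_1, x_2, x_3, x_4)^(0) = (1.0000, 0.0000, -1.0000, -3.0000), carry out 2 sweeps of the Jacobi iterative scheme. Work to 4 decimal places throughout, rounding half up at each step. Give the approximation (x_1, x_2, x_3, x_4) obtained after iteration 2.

Iteration 1:
  x_1 = (3 - (-1)·0.0000 - (-1.5)·-1.0000 - (-2.8)·-3.0000) / (6.3) = -1.0952
  x_2 = (-9 - (3)·1.0000 - (2)·-1.0000 - (-1)·-3.0000) / (9) = -1.4444
  x_3 = (-10 - (-1)·1.0000 - (-1)·0.0000 - (1.7)·-3.0000) / (5.7) = -0.6842
  x_4 = (-2 - (-3)·1.0000 - (-3)·0.0000 - (3.4)·-1.0000) / (11.4) = 0.3860
Iteration 2:
  x_1 = (3 - (-1)·-1.4444 - (-1.5)·-0.6842 - (-2.8)·0.3860) / (6.3) = 0.2556
  x_2 = (-9 - (3)·-1.0952 - (2)·-0.6842 - (-1)·0.3860) / (9) = -0.4400
  x_3 = (-10 - (-1)·-1.0952 - (-1)·-1.4444 - (1.7)·0.3860) / (5.7) = -2.3151
  x_4 = (-2 - (-3)·-1.0952 - (-3)·-1.4444 - (3.4)·-0.6842) / (11.4) = -0.6397

(0.2556, -0.4400, -2.3151, -0.6397)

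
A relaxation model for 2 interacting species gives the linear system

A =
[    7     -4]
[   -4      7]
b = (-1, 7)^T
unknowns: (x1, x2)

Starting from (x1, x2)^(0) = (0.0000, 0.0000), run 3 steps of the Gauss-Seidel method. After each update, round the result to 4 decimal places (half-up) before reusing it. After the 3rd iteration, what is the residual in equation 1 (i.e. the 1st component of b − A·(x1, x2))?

Iteration 1:
  x1 = (-1 - (-4)·0.0000) / (7) = -0.1429
  x2 = (7 - (-4)·-0.1429) / (7) = 0.9183
Iteration 2:
  x1 = (-1 - (-4)·0.9183) / (7) = 0.3819
  x2 = (7 - (-4)·0.3819) / (7) = 1.2182
Iteration 3:
  x1 = (-1 - (-4)·1.2182) / (7) = 0.5533
  x2 = (7 - (-4)·0.5533) / (7) = 1.3162
Residual b − A·x = (0.3917, -0.0002)

0.3917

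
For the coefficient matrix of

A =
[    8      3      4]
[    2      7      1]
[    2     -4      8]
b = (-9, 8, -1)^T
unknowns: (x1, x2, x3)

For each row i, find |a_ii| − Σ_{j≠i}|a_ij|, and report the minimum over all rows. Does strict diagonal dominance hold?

row 1: |8| − (3+4) = 1
row 2: |7| − (2+1) = 4
row 3: |8| − (2+4) = 2
minimum over rows = 1 → strictly diagonally dominant (convergence guaranteed)

1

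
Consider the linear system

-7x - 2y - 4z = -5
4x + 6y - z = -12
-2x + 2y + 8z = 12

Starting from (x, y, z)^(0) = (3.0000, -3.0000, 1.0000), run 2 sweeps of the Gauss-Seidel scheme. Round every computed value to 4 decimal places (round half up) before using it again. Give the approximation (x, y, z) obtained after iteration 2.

Iteration 1:
  x = (-5 - (-2)·-3.0000 - (-4)·1.0000) / (-7) = 1.0000
  y = (-12 - (4)·1.0000 - (-1)·1.0000) / (6) = -2.5000
  z = (12 - (-2)·1.0000 - (2)·-2.5000) / (8) = 2.3750
Iteration 2:
  x = (-5 - (-2)·-2.5000 - (-4)·2.3750) / (-7) = 0.0714
  y = (-12 - (4)·0.0714 - (-1)·2.3750) / (6) = -1.6518
  z = (12 - (-2)·0.0714 - (2)·-1.6518) / (8) = 1.9308

(0.0714, -1.6518, 1.9308)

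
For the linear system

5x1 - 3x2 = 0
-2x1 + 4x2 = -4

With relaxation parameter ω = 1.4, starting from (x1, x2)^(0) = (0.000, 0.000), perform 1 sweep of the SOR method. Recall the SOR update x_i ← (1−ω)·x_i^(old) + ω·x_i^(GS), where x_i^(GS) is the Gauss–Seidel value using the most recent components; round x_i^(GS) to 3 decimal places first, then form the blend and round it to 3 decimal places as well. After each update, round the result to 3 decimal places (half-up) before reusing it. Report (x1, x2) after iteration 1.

(0.000, -1.400)

Iteration 1:
  x1: GS value = (0 - (-3)·0.000) / (5) = 0.000;  x1 ← (1−ω)·0.000 + ω·0.000 = 0.000
  x2: GS value = (-4 - (-2)·0.000) / (4) = -1.000;  x2 ← (1−ω)·0.000 + ω·-1.000 = -1.400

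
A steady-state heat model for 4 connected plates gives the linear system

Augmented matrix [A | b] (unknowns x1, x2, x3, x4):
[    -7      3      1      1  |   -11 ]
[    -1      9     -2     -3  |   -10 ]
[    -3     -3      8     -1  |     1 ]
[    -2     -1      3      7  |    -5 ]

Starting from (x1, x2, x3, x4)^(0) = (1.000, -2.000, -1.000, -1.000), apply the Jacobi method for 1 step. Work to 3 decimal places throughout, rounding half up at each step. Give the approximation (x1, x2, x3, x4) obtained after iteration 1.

Iteration 1:
  x1 = (-11 - (3)·-2.000 - (1)·-1.000 - (1)·-1.000) / (-7) = 0.429
  x2 = (-10 - (-1)·1.000 - (-2)·-1.000 - (-3)·-1.000) / (9) = -1.556
  x3 = (1 - (-3)·1.000 - (-3)·-2.000 - (-1)·-1.000) / (8) = -0.375
  x4 = (-5 - (-2)·1.000 - (-1)·-2.000 - (3)·-1.000) / (7) = -0.286

(0.429, -1.556, -0.375, -0.286)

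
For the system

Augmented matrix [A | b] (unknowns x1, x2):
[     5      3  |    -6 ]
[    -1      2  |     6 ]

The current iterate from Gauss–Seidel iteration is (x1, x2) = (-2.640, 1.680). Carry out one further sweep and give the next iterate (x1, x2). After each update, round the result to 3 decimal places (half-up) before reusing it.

One sweep:
  x1 = (-6 - (3)·1.680) / (5) = -2.208
  x2 = (6 - (-1)·-2.208) / (2) = 1.896

(-2.208, 1.896)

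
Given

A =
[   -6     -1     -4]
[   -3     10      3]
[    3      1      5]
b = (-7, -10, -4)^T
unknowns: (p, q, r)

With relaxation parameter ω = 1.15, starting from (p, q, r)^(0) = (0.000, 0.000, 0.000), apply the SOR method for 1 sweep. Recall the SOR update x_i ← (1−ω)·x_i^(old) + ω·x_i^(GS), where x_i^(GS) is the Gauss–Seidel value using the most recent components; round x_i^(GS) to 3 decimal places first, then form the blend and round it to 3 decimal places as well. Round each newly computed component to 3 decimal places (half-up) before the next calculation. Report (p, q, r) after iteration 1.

Iteration 1:
  p: GS value = (-7 - (-1)·0.000 - (-4)·0.000) / (-6) = 1.167;  p ← (1−ω)·0.000 + ω·1.167 = 1.342
  q: GS value = (-10 - (-3)·1.342 - (3)·0.000) / (10) = -0.597;  q ← (1−ω)·0.000 + ω·-0.597 = -0.687
  r: GS value = (-4 - (3)·1.342 - (1)·-0.687) / (5) = -1.468;  r ← (1−ω)·0.000 + ω·-1.468 = -1.688

(1.342, -0.687, -1.688)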